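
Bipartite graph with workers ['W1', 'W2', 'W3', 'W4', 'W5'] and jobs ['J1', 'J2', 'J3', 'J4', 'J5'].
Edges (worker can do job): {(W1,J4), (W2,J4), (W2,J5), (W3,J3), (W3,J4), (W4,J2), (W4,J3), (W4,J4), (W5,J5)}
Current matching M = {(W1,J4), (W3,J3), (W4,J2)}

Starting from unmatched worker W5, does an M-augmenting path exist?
Yes: W5 → J5

An M-augmenting path alternates non-matching / matching edges, starting and ending at unmatched vertices.
Path: W5 → J5
(J5 is unmatched in M, so the path is augmenting.)
Flipping edges along this path would increase |M| from 3 to 4.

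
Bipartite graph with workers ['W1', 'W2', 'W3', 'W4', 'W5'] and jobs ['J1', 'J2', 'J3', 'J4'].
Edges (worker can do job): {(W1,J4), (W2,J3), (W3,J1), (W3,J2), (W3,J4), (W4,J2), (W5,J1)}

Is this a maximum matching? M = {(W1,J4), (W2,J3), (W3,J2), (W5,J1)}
Yes, size 4 is maximum

Proposed matching has size 4.
Maximum matching size for this graph: 4.

This is a maximum matching.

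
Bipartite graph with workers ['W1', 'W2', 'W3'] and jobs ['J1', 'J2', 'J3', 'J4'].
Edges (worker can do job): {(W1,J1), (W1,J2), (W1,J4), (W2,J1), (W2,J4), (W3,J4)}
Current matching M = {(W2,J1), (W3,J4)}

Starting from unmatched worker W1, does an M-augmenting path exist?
Yes: W1 → J2

An M-augmenting path alternates non-matching / matching edges, starting and ending at unmatched vertices.
Path: W1 → J2
(J2 is unmatched in M, so the path is augmenting.)
Flipping edges along this path would increase |M| from 2 to 3.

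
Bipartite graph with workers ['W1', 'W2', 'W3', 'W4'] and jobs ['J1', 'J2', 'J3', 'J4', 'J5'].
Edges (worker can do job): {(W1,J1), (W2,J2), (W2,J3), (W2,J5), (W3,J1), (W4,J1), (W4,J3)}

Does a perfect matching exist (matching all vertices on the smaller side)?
No, maximum matching has size 3 < 4

Maximum matching has size 3, need 4 for perfect matching.
Unmatched workers: ['W1']
Unmatched jobs: ['J2', 'J4']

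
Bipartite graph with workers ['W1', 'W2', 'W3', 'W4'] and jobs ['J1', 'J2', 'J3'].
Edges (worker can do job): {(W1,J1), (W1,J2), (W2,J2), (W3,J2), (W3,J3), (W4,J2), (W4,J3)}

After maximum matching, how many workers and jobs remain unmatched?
Unmatched: 1 workers, 0 jobs

Maximum matching size: 3
Workers: 4 total, 3 matched, 1 unmatched
Jobs: 3 total, 3 matched, 0 unmatched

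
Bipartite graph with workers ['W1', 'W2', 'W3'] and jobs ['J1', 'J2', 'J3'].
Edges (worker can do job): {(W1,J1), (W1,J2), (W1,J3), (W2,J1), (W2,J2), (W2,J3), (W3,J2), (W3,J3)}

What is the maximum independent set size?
Maximum independent set = 3

By König's theorem:
- Min vertex cover = Max matching = 3
- Max independent set = Total vertices - Min vertex cover
- Max independent set = 6 - 3 = 3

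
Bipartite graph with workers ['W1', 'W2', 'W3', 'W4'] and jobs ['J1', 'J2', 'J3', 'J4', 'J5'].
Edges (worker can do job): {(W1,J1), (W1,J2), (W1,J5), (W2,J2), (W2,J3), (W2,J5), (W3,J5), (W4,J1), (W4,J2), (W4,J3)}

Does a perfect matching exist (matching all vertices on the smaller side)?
Yes, perfect matching exists (size 4)

Perfect matching: {(W1,J2), (W2,J3), (W3,J5), (W4,J1)}
All 4 vertices on the smaller side are matched.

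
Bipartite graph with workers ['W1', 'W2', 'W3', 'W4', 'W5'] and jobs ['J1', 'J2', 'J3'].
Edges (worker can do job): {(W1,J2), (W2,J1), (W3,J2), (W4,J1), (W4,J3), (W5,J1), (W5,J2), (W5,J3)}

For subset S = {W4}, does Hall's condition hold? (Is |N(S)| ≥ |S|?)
Yes: |N(S)| = 2, |S| = 1

Subset S = {W4}
Neighbors N(S) = {J1, J3}

|N(S)| = 2, |S| = 1
Hall's condition: |N(S)| ≥ |S| is satisfied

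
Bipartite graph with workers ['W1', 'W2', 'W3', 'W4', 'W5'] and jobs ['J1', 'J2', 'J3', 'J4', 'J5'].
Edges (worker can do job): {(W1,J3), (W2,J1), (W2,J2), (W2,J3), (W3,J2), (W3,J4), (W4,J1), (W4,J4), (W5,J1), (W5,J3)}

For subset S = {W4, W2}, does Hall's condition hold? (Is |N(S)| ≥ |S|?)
Yes: |N(S)| = 4, |S| = 2

Subset S = {W4, W2}
Neighbors N(S) = {J1, J2, J3, J4}

|N(S)| = 4, |S| = 2
Hall's condition: |N(S)| ≥ |S| is satisfied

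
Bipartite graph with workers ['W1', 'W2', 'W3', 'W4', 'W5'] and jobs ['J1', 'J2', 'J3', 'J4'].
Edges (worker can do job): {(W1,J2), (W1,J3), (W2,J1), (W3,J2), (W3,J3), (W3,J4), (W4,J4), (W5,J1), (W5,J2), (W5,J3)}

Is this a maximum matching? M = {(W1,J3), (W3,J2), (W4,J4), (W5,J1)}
Yes, size 4 is maximum

Proposed matching has size 4.
Maximum matching size for this graph: 4.

This is a maximum matching.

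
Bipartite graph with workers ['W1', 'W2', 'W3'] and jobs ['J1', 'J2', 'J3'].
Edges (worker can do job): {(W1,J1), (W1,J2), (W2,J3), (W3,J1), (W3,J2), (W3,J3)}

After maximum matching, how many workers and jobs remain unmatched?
Unmatched: 0 workers, 0 jobs

Maximum matching size: 3
Workers: 3 total, 3 matched, 0 unmatched
Jobs: 3 total, 3 matched, 0 unmatched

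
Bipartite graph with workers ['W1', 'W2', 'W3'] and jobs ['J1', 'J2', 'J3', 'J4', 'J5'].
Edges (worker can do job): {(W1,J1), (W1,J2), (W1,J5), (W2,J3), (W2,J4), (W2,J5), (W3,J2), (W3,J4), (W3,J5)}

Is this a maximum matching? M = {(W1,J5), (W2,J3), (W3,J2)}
Yes, size 3 is maximum

Proposed matching has size 3.
Maximum matching size for this graph: 3.

This is a maximum matching.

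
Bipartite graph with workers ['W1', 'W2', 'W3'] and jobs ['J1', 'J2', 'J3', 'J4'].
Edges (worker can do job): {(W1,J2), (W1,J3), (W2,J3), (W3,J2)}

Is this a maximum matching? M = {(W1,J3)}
No, size 1 is not maximum

Proposed matching has size 1.
Maximum matching size for this graph: 2.

This is NOT maximum - can be improved to size 2.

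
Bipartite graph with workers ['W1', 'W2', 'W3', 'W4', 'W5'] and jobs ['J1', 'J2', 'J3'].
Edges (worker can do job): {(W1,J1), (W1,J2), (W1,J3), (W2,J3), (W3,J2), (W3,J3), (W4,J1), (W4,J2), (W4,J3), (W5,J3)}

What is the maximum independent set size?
Maximum independent set = 5

By König's theorem:
- Min vertex cover = Max matching = 3
- Max independent set = Total vertices - Min vertex cover
- Max independent set = 8 - 3 = 5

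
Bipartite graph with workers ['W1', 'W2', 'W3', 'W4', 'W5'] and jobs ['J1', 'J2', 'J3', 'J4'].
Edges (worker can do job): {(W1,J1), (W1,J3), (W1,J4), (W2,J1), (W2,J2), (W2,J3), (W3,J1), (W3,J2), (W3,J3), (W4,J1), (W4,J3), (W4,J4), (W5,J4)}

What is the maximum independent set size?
Maximum independent set = 5

By König's theorem:
- Min vertex cover = Max matching = 4
- Max independent set = Total vertices - Min vertex cover
- Max independent set = 9 - 4 = 5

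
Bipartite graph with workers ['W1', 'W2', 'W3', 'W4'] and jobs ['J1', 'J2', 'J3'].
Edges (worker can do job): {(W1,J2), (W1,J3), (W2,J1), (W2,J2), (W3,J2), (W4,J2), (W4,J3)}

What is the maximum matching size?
Maximum matching size = 3

Maximum matching: {(W2,J1), (W3,J2), (W4,J3)}
Size: 3

This assigns 3 workers to 3 distinct jobs.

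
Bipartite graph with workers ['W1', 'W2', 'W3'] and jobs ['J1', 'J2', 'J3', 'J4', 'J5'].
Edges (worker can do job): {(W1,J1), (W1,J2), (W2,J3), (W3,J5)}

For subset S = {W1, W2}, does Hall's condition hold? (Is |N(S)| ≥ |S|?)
Yes: |N(S)| = 3, |S| = 2

Subset S = {W1, W2}
Neighbors N(S) = {J1, J2, J3}

|N(S)| = 3, |S| = 2
Hall's condition: |N(S)| ≥ |S| is satisfied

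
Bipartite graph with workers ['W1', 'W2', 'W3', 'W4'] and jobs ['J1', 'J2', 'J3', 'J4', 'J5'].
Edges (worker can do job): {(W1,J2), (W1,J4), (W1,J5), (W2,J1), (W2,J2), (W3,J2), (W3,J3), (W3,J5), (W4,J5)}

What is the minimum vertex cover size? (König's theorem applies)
Minimum vertex cover size = 4

By König's theorem: in bipartite graphs,
min vertex cover = max matching = 4

Maximum matching has size 4, so minimum vertex cover also has size 4.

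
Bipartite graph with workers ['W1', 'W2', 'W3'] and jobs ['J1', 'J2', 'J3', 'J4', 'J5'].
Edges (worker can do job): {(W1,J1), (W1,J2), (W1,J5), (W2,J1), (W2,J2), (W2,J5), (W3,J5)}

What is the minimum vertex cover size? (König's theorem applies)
Minimum vertex cover size = 3

By König's theorem: in bipartite graphs,
min vertex cover = max matching = 3

Maximum matching has size 3, so minimum vertex cover also has size 3.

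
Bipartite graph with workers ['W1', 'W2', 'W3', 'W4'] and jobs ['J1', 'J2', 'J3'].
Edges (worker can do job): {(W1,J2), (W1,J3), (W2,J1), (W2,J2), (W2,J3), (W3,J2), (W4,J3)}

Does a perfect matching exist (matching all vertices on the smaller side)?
Yes, perfect matching exists (size 3)

Perfect matching: {(W2,J1), (W3,J2), (W4,J3)}
All 3 vertices on the smaller side are matched.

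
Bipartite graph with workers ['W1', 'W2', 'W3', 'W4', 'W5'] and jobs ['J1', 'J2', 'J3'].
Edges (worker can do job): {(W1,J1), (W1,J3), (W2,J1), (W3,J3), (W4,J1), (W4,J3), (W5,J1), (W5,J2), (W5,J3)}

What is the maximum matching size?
Maximum matching size = 3

Maximum matching: {(W3,J3), (W4,J1), (W5,J2)}
Size: 3

This assigns 3 workers to 3 distinct jobs.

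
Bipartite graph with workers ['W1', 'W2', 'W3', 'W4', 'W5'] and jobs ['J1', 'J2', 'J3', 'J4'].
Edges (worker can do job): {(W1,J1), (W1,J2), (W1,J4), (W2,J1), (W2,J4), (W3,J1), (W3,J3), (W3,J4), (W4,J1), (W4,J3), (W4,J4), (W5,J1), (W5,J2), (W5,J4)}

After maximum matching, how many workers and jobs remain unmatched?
Unmatched: 1 workers, 0 jobs

Maximum matching size: 4
Workers: 5 total, 4 matched, 1 unmatched
Jobs: 4 total, 4 matched, 0 unmatched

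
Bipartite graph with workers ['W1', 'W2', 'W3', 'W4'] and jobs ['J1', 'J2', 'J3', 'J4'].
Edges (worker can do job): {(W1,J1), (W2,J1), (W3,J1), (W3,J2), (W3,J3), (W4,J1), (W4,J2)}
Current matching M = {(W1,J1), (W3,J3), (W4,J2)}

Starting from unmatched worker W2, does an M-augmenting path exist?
No augmenting path from W2

Alternating search from W2 reaches jobs: {J1}.
Every reachable job is already matched in M, and following those matched edges back to workers exposes no further unvisited jobs.
No M-augmenting path from W2 exists.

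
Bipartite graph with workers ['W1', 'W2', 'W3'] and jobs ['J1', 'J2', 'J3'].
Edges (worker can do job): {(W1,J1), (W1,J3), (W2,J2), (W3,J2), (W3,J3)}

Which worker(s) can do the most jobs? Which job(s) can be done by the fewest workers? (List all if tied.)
Most versatile: W1, W3 (2 jobs); Least covered: J1 (1 workers)

Worker degrees (jobs they can do): W1:2, W2:1, W3:2
Job degrees (workers who can do it): J1:1, J2:2, J3:2

Maximum worker degree is 2, achieved by: W1, W3
Minimum job degree is 1, achieved by: J1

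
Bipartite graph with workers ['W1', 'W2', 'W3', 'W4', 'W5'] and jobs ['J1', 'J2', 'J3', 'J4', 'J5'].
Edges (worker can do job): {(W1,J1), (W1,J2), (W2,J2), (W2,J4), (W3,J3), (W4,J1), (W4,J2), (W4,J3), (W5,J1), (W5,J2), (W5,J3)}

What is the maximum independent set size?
Maximum independent set = 6

By König's theorem:
- Min vertex cover = Max matching = 4
- Max independent set = Total vertices - Min vertex cover
- Max independent set = 10 - 4 = 6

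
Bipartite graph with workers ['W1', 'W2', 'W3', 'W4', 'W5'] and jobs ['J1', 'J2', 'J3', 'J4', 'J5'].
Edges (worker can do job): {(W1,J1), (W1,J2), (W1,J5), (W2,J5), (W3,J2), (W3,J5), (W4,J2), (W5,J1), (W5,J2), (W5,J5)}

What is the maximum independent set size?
Maximum independent set = 7

By König's theorem:
- Min vertex cover = Max matching = 3
- Max independent set = Total vertices - Min vertex cover
- Max independent set = 10 - 3 = 7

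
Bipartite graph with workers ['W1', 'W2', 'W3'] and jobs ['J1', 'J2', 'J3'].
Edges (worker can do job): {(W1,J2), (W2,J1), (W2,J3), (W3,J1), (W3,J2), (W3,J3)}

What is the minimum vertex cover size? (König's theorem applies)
Minimum vertex cover size = 3

By König's theorem: in bipartite graphs,
min vertex cover = max matching = 3

Maximum matching has size 3, so minimum vertex cover also has size 3.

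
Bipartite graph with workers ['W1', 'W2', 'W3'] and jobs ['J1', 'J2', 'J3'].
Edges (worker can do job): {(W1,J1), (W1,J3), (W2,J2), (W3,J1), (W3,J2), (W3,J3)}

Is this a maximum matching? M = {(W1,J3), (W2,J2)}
No, size 2 is not maximum

Proposed matching has size 2.
Maximum matching size for this graph: 3.

This is NOT maximum - can be improved to size 3.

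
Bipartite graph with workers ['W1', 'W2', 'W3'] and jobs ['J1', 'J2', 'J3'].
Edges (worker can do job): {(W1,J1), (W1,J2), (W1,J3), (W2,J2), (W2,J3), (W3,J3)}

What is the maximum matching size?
Maximum matching size = 3

Maximum matching: {(W1,J1), (W2,J2), (W3,J3)}
Size: 3

This assigns 3 workers to 3 distinct jobs.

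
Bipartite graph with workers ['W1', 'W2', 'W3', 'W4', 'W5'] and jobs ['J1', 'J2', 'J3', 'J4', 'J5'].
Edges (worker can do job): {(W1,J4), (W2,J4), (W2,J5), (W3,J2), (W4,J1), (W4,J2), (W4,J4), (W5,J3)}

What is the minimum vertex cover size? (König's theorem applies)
Minimum vertex cover size = 5

By König's theorem: in bipartite graphs,
min vertex cover = max matching = 5

Maximum matching has size 5, so minimum vertex cover also has size 5.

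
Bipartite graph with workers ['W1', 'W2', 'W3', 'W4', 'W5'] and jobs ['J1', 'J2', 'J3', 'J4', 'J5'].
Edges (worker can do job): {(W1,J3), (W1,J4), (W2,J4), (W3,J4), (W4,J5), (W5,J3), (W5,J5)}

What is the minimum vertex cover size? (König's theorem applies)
Minimum vertex cover size = 3

By König's theorem: in bipartite graphs,
min vertex cover = max matching = 3

Maximum matching has size 3, so minimum vertex cover also has size 3.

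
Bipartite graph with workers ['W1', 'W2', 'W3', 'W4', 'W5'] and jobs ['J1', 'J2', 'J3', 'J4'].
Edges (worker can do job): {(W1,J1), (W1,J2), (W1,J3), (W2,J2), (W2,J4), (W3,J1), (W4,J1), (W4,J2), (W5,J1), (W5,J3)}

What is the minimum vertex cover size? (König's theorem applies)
Minimum vertex cover size = 4

By König's theorem: in bipartite graphs,
min vertex cover = max matching = 4

Maximum matching has size 4, so minimum vertex cover also has size 4.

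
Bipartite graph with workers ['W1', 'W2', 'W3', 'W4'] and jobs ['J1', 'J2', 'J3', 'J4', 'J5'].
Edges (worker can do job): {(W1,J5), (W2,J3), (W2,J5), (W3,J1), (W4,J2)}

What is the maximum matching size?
Maximum matching size = 4

Maximum matching: {(W1,J5), (W2,J3), (W3,J1), (W4,J2)}
Size: 4

This assigns 4 workers to 4 distinct jobs.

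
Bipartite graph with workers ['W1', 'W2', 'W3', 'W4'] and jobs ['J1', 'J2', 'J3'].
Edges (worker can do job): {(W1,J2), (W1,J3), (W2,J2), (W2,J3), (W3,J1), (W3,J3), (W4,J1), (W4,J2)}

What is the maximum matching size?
Maximum matching size = 3

Maximum matching: {(W1,J3), (W3,J1), (W4,J2)}
Size: 3

This assigns 3 workers to 3 distinct jobs.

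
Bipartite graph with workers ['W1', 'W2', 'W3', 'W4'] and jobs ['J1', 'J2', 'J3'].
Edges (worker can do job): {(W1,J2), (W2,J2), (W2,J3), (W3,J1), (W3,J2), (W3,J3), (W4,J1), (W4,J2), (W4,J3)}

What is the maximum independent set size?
Maximum independent set = 4

By König's theorem:
- Min vertex cover = Max matching = 3
- Max independent set = Total vertices - Min vertex cover
- Max independent set = 7 - 3 = 4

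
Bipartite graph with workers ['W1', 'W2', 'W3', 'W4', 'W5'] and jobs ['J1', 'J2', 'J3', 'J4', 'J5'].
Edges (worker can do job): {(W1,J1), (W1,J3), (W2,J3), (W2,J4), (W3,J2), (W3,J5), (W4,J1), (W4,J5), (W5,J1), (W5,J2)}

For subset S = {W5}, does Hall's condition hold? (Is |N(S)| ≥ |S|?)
Yes: |N(S)| = 2, |S| = 1

Subset S = {W5}
Neighbors N(S) = {J1, J2}

|N(S)| = 2, |S| = 1
Hall's condition: |N(S)| ≥ |S| is satisfied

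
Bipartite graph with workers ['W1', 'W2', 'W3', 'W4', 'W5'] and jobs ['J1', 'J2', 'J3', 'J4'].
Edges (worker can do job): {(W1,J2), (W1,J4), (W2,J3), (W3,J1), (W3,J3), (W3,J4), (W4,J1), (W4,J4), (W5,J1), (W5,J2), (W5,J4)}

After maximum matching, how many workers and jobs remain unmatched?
Unmatched: 1 workers, 0 jobs

Maximum matching size: 4
Workers: 5 total, 4 matched, 1 unmatched
Jobs: 4 total, 4 matched, 0 unmatched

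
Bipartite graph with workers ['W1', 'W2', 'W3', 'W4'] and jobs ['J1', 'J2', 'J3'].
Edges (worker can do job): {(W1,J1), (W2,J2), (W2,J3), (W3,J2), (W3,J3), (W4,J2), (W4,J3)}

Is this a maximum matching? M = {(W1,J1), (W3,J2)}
No, size 2 is not maximum

Proposed matching has size 2.
Maximum matching size for this graph: 3.

This is NOT maximum - can be improved to size 3.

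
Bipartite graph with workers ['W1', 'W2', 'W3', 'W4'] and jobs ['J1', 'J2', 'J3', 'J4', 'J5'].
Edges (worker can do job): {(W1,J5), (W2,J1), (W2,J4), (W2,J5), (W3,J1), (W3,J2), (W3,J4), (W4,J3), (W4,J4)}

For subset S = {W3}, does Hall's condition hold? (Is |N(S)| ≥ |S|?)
Yes: |N(S)| = 3, |S| = 1

Subset S = {W3}
Neighbors N(S) = {J1, J2, J4}

|N(S)| = 3, |S| = 1
Hall's condition: |N(S)| ≥ |S| is satisfied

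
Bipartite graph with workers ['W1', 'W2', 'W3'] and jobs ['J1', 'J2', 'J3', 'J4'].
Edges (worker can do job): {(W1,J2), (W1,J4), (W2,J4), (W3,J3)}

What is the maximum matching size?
Maximum matching size = 3

Maximum matching: {(W1,J2), (W2,J4), (W3,J3)}
Size: 3

This assigns 3 workers to 3 distinct jobs.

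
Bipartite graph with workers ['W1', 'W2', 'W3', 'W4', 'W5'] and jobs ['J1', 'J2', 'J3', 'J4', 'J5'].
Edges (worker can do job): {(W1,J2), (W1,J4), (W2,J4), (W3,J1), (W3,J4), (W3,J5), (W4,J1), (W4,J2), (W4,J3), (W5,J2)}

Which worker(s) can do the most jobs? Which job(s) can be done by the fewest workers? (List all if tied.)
Most versatile: W3, W4 (3 jobs); Least covered: J3, J5 (1 workers)

Worker degrees (jobs they can do): W1:2, W2:1, W3:3, W4:3, W5:1
Job degrees (workers who can do it): J1:2, J2:3, J3:1, J4:3, J5:1

Maximum worker degree is 3, achieved by: W3, W4
Minimum job degree is 1, achieved by: J3, J5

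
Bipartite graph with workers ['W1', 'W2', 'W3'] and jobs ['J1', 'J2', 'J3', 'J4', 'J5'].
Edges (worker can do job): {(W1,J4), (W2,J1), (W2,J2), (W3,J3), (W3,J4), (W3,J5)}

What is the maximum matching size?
Maximum matching size = 3

Maximum matching: {(W1,J4), (W2,J1), (W3,J3)}
Size: 3

This assigns 3 workers to 3 distinct jobs.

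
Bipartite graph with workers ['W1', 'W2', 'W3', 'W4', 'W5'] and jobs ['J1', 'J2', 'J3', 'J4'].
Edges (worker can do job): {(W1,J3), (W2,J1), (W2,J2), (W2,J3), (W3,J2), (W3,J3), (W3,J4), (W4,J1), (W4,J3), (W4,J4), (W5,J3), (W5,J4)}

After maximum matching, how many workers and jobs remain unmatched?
Unmatched: 1 workers, 0 jobs

Maximum matching size: 4
Workers: 5 total, 4 matched, 1 unmatched
Jobs: 4 total, 4 matched, 0 unmatched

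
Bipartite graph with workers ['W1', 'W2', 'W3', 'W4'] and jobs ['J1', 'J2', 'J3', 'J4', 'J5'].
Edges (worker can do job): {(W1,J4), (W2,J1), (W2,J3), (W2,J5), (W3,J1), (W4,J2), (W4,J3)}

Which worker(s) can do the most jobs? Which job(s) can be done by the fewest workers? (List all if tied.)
Most versatile: W2 (3 jobs); Least covered: J2, J4, J5 (1 workers)

Worker degrees (jobs they can do): W1:1, W2:3, W3:1, W4:2
Job degrees (workers who can do it): J1:2, J2:1, J3:2, J4:1, J5:1

Maximum worker degree is 3, achieved by: W2
Minimum job degree is 1, achieved by: J2, J4, J5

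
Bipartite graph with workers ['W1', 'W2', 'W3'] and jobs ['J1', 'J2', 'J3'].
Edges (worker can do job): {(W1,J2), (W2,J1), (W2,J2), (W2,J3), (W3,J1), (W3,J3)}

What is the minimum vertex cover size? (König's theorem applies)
Minimum vertex cover size = 3

By König's theorem: in bipartite graphs,
min vertex cover = max matching = 3

Maximum matching has size 3, so minimum vertex cover also has size 3.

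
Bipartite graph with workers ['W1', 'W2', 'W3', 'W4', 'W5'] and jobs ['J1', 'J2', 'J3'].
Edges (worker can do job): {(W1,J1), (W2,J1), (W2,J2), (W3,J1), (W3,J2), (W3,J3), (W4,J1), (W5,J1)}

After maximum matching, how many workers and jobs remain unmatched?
Unmatched: 2 workers, 0 jobs

Maximum matching size: 3
Workers: 5 total, 3 matched, 2 unmatched
Jobs: 3 total, 3 matched, 0 unmatched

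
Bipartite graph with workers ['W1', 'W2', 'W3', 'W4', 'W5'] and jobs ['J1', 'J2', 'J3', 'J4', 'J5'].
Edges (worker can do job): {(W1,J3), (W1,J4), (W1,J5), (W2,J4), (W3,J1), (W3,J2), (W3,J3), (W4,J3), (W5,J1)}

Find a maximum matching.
Matching: {(W1,J5), (W2,J4), (W3,J2), (W4,J3), (W5,J1)}

Maximum matching (size 5):
  W1 → J5
  W2 → J4
  W3 → J2
  W4 → J3
  W5 → J1

Each worker is assigned to at most one job, and each job to at most one worker.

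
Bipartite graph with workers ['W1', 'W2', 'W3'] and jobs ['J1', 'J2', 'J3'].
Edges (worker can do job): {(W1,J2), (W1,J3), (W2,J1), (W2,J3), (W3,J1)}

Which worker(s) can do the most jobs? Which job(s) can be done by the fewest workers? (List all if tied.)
Most versatile: W1, W2 (2 jobs); Least covered: J2 (1 workers)

Worker degrees (jobs they can do): W1:2, W2:2, W3:1
Job degrees (workers who can do it): J1:2, J2:1, J3:2

Maximum worker degree is 2, achieved by: W1, W2
Minimum job degree is 1, achieved by: J2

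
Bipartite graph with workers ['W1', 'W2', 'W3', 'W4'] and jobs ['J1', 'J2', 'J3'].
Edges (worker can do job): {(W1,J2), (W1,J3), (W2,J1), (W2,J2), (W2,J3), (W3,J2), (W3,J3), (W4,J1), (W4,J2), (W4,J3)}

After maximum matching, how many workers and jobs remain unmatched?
Unmatched: 1 workers, 0 jobs

Maximum matching size: 3
Workers: 4 total, 3 matched, 1 unmatched
Jobs: 3 total, 3 matched, 0 unmatched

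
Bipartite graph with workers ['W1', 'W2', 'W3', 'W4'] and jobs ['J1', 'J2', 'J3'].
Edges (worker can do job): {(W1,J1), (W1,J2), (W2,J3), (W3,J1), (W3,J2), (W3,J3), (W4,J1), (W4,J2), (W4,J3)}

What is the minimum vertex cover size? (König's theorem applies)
Minimum vertex cover size = 3

By König's theorem: in bipartite graphs,
min vertex cover = max matching = 3

Maximum matching has size 3, so minimum vertex cover also has size 3.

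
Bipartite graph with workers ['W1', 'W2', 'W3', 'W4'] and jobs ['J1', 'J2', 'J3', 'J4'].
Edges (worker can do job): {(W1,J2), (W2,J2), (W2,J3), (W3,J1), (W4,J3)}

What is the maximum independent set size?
Maximum independent set = 5

By König's theorem:
- Min vertex cover = Max matching = 3
- Max independent set = Total vertices - Min vertex cover
- Max independent set = 8 - 3 = 5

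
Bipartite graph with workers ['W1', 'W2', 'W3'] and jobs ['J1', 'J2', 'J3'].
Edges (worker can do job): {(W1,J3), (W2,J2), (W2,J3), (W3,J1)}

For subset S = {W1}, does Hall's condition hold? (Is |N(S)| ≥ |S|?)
Yes: |N(S)| = 1, |S| = 1

Subset S = {W1}
Neighbors N(S) = {J3}

|N(S)| = 1, |S| = 1
Hall's condition: |N(S)| ≥ |S| is satisfied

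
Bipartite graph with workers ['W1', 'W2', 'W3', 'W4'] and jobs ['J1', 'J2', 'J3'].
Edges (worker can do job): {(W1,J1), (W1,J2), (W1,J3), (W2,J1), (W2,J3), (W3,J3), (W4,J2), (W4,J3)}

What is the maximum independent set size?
Maximum independent set = 4

By König's theorem:
- Min vertex cover = Max matching = 3
- Max independent set = Total vertices - Min vertex cover
- Max independent set = 7 - 3 = 4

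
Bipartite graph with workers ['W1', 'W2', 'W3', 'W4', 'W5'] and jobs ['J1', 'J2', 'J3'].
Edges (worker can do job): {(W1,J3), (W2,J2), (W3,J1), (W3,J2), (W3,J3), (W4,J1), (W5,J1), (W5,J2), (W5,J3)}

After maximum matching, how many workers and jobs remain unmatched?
Unmatched: 2 workers, 0 jobs

Maximum matching size: 3
Workers: 5 total, 3 matched, 2 unmatched
Jobs: 3 total, 3 matched, 0 unmatched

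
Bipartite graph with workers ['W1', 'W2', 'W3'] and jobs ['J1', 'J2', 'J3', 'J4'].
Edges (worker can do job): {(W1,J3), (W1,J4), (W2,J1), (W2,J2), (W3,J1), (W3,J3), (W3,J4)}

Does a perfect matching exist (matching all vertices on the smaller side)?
Yes, perfect matching exists (size 3)

Perfect matching: {(W1,J3), (W2,J2), (W3,J4)}
All 3 vertices on the smaller side are matched.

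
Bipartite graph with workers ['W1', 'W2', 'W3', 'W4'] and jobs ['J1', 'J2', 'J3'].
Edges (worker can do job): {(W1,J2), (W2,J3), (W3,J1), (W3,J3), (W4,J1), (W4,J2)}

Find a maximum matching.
Matching: {(W2,J3), (W3,J1), (W4,J2)}

Maximum matching (size 3):
  W2 → J3
  W3 → J1
  W4 → J2

Each worker is assigned to at most one job, and each job to at most one worker.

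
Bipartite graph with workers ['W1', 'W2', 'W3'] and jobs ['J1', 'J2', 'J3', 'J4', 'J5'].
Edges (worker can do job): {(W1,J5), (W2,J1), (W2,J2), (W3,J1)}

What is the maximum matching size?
Maximum matching size = 3

Maximum matching: {(W1,J5), (W2,J2), (W3,J1)}
Size: 3

This assigns 3 workers to 3 distinct jobs.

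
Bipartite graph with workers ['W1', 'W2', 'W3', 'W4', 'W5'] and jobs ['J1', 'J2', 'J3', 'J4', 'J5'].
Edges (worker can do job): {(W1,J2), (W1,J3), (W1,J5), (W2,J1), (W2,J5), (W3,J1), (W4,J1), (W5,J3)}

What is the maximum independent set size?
Maximum independent set = 6

By König's theorem:
- Min vertex cover = Max matching = 4
- Max independent set = Total vertices - Min vertex cover
- Max independent set = 10 - 4 = 6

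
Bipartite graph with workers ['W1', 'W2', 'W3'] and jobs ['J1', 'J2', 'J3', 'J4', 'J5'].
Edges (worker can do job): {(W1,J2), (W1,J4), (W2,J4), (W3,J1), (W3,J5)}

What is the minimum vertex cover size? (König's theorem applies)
Minimum vertex cover size = 3

By König's theorem: in bipartite graphs,
min vertex cover = max matching = 3

Maximum matching has size 3, so minimum vertex cover also has size 3.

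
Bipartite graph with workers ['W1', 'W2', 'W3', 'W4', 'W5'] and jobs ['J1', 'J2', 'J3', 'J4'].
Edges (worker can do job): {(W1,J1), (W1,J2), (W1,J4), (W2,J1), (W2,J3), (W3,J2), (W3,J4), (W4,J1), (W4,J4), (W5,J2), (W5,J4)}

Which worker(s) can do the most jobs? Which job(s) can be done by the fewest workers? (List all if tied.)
Most versatile: W1 (3 jobs); Least covered: J3 (1 workers)

Worker degrees (jobs they can do): W1:3, W2:2, W3:2, W4:2, W5:2
Job degrees (workers who can do it): J1:3, J2:3, J3:1, J4:4

Maximum worker degree is 3, achieved by: W1
Minimum job degree is 1, achieved by: J3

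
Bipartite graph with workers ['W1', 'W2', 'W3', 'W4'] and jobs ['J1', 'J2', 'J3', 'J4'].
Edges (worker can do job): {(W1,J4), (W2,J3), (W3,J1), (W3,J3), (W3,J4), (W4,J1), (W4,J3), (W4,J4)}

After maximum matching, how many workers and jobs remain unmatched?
Unmatched: 1 workers, 1 jobs

Maximum matching size: 3
Workers: 4 total, 3 matched, 1 unmatched
Jobs: 4 total, 3 matched, 1 unmatched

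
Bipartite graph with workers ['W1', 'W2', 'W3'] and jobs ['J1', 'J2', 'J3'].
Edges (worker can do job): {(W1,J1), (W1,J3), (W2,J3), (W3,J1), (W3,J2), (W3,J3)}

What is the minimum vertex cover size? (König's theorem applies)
Minimum vertex cover size = 3

By König's theorem: in bipartite graphs,
min vertex cover = max matching = 3

Maximum matching has size 3, so minimum vertex cover also has size 3.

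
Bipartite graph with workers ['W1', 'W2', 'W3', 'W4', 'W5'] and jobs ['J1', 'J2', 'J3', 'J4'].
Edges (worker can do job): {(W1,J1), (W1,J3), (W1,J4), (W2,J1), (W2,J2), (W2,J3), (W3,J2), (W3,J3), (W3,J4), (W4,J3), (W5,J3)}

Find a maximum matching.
Matching: {(W1,J4), (W2,J1), (W3,J2), (W5,J3)}

Maximum matching (size 4):
  W1 → J4
  W2 → J1
  W3 → J2
  W5 → J3

Each worker is assigned to at most one job, and each job to at most one worker.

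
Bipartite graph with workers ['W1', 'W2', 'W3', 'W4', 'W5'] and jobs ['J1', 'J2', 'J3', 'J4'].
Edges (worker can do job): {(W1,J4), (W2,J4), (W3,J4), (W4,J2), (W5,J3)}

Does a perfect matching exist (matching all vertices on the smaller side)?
No, maximum matching has size 3 < 4

Maximum matching has size 3, need 4 for perfect matching.
Unmatched workers: ['W1', 'W2']
Unmatched jobs: ['J1']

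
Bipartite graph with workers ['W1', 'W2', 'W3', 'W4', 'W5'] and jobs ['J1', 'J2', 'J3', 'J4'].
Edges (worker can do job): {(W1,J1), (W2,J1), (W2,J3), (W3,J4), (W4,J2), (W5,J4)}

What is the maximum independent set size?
Maximum independent set = 5

By König's theorem:
- Min vertex cover = Max matching = 4
- Max independent set = Total vertices - Min vertex cover
- Max independent set = 9 - 4 = 5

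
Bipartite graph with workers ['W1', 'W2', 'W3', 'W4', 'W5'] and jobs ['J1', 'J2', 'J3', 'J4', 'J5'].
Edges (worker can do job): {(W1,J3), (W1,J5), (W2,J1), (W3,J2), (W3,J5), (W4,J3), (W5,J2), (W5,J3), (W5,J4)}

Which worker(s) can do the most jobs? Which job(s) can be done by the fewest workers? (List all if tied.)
Most versatile: W5 (3 jobs); Least covered: J1, J4 (1 workers)

Worker degrees (jobs they can do): W1:2, W2:1, W3:2, W4:1, W5:3
Job degrees (workers who can do it): J1:1, J2:2, J3:3, J4:1, J5:2

Maximum worker degree is 3, achieved by: W5
Minimum job degree is 1, achieved by: J1, J4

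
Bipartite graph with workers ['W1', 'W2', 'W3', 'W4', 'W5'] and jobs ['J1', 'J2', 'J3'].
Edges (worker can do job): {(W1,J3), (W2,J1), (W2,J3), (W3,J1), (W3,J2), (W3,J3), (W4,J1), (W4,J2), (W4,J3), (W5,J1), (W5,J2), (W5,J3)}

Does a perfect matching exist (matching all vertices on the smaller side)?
Yes, perfect matching exists (size 3)

Perfect matching: {(W3,J2), (W4,J1), (W5,J3)}
All 3 vertices on the smaller side are matched.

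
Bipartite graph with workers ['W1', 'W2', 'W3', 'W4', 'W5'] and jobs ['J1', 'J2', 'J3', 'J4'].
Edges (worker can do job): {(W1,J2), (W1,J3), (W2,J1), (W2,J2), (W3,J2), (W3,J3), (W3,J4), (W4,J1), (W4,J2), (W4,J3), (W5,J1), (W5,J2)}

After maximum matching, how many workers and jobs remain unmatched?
Unmatched: 1 workers, 0 jobs

Maximum matching size: 4
Workers: 5 total, 4 matched, 1 unmatched
Jobs: 4 total, 4 matched, 0 unmatched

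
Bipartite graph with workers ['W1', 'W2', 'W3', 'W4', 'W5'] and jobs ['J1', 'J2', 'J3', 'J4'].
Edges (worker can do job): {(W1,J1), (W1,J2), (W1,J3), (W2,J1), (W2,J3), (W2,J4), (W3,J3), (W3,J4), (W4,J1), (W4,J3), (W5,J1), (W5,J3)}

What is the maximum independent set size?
Maximum independent set = 5

By König's theorem:
- Min vertex cover = Max matching = 4
- Max independent set = Total vertices - Min vertex cover
- Max independent set = 9 - 4 = 5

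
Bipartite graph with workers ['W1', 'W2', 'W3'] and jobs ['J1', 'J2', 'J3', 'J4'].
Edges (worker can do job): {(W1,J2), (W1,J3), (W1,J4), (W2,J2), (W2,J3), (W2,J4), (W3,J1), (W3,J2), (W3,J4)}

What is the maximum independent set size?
Maximum independent set = 4

By König's theorem:
- Min vertex cover = Max matching = 3
- Max independent set = Total vertices - Min vertex cover
- Max independent set = 7 - 3 = 4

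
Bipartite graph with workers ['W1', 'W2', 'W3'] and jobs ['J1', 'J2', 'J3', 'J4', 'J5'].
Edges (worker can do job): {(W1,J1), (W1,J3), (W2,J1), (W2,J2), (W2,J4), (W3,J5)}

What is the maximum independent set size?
Maximum independent set = 5

By König's theorem:
- Min vertex cover = Max matching = 3
- Max independent set = Total vertices - Min vertex cover
- Max independent set = 8 - 3 = 5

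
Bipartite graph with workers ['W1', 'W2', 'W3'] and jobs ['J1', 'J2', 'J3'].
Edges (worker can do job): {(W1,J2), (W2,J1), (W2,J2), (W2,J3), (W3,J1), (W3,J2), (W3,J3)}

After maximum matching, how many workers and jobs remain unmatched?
Unmatched: 0 workers, 0 jobs

Maximum matching size: 3
Workers: 3 total, 3 matched, 0 unmatched
Jobs: 3 total, 3 matched, 0 unmatched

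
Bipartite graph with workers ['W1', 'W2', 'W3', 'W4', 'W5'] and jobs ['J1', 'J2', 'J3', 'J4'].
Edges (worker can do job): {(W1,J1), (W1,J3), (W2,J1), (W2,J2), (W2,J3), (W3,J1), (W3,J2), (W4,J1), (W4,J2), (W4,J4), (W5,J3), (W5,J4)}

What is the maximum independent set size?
Maximum independent set = 5

By König's theorem:
- Min vertex cover = Max matching = 4
- Max independent set = Total vertices - Min vertex cover
- Max independent set = 9 - 4 = 5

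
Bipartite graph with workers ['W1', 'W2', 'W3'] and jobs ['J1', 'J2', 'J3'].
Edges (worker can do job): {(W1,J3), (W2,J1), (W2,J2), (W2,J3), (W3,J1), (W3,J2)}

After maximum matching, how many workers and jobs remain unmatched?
Unmatched: 0 workers, 0 jobs

Maximum matching size: 3
Workers: 3 total, 3 matched, 0 unmatched
Jobs: 3 total, 3 matched, 0 unmatched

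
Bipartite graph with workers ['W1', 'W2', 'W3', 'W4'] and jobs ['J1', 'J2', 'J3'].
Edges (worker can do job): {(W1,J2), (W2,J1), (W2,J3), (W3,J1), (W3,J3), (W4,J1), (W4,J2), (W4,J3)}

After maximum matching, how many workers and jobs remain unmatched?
Unmatched: 1 workers, 0 jobs

Maximum matching size: 3
Workers: 4 total, 3 matched, 1 unmatched
Jobs: 3 total, 3 matched, 0 unmatched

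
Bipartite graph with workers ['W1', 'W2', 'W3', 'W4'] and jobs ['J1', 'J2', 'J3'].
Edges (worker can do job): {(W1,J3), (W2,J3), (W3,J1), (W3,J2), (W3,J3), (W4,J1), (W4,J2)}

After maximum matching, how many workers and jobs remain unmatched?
Unmatched: 1 workers, 0 jobs

Maximum matching size: 3
Workers: 4 total, 3 matched, 1 unmatched
Jobs: 3 total, 3 matched, 0 unmatched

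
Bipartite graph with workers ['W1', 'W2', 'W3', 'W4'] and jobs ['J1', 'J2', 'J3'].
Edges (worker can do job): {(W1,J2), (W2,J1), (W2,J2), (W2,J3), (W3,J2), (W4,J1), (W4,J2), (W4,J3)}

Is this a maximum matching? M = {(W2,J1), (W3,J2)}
No, size 2 is not maximum

Proposed matching has size 2.
Maximum matching size for this graph: 3.

This is NOT maximum - can be improved to size 3.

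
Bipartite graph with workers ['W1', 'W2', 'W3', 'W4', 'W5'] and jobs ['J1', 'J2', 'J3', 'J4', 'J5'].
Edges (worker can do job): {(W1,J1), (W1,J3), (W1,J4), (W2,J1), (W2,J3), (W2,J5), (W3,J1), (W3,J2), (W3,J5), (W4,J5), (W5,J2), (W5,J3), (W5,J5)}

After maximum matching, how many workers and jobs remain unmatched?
Unmatched: 0 workers, 0 jobs

Maximum matching size: 5
Workers: 5 total, 5 matched, 0 unmatched
Jobs: 5 total, 5 matched, 0 unmatched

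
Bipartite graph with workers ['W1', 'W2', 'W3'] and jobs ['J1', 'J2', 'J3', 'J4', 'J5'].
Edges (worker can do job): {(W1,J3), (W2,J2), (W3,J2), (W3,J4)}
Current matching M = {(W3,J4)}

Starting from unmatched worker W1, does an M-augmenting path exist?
Yes: W1 → J3

An M-augmenting path alternates non-matching / matching edges, starting and ending at unmatched vertices.
Path: W1 → J3
(J3 is unmatched in M, so the path is augmenting.)
Flipping edges along this path would increase |M| from 1 to 2.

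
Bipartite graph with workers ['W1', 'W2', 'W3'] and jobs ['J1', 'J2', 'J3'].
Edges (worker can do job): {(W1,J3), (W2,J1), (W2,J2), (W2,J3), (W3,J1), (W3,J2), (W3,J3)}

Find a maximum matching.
Matching: {(W1,J3), (W2,J2), (W3,J1)}

Maximum matching (size 3):
  W1 → J3
  W2 → J2
  W3 → J1

Each worker is assigned to at most one job, and each job to at most one worker.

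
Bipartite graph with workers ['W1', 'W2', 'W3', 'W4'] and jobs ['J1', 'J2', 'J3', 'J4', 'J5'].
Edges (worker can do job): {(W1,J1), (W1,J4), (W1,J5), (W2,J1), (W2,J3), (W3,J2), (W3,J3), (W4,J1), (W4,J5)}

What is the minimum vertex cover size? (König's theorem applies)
Minimum vertex cover size = 4

By König's theorem: in bipartite graphs,
min vertex cover = max matching = 4

Maximum matching has size 4, so minimum vertex cover also has size 4.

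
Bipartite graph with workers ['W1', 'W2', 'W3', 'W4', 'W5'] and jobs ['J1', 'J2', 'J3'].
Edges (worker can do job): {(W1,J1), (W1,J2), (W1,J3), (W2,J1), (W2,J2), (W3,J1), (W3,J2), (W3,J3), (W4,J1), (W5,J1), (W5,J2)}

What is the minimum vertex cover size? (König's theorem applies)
Minimum vertex cover size = 3

By König's theorem: in bipartite graphs,
min vertex cover = max matching = 3

Maximum matching has size 3, so minimum vertex cover also has size 3.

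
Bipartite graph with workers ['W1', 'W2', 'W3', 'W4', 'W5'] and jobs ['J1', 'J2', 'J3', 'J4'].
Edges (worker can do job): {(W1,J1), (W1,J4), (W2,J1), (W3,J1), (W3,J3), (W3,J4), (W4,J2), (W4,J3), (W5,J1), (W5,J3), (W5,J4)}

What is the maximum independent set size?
Maximum independent set = 5

By König's theorem:
- Min vertex cover = Max matching = 4
- Max independent set = Total vertices - Min vertex cover
- Max independent set = 9 - 4 = 5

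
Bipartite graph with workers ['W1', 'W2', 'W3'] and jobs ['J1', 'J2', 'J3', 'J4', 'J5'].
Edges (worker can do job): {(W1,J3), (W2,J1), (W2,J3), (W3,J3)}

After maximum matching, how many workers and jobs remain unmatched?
Unmatched: 1 workers, 3 jobs

Maximum matching size: 2
Workers: 3 total, 2 matched, 1 unmatched
Jobs: 5 total, 2 matched, 3 unmatched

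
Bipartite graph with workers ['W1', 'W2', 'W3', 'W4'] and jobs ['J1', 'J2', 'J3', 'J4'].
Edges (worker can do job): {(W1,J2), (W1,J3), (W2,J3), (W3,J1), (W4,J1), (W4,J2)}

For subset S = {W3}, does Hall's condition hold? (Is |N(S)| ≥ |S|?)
Yes: |N(S)| = 1, |S| = 1

Subset S = {W3}
Neighbors N(S) = {J1}

|N(S)| = 1, |S| = 1
Hall's condition: |N(S)| ≥ |S| is satisfied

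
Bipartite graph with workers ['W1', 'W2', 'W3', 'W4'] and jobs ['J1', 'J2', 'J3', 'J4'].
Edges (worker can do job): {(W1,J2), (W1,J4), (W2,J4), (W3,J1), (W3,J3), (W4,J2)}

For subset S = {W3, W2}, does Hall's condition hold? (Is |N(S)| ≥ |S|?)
Yes: |N(S)| = 3, |S| = 2

Subset S = {W3, W2}
Neighbors N(S) = {J1, J3, J4}

|N(S)| = 3, |S| = 2
Hall's condition: |N(S)| ≥ |S| is satisfied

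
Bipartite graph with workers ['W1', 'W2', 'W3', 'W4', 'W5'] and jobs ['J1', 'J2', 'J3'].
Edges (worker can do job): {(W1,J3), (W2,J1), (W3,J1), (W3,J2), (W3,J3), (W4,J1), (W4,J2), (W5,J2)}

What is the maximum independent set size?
Maximum independent set = 5

By König's theorem:
- Min vertex cover = Max matching = 3
- Max independent set = Total vertices - Min vertex cover
- Max independent set = 8 - 3 = 5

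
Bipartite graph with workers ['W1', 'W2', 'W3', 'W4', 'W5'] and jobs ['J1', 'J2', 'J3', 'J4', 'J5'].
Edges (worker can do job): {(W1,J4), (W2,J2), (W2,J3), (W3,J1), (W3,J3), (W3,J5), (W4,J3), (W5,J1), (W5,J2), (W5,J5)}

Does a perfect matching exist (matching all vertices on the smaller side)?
Yes, perfect matching exists (size 5)

Perfect matching: {(W1,J4), (W2,J2), (W3,J5), (W4,J3), (W5,J1)}
All 5 vertices on the smaller side are matched.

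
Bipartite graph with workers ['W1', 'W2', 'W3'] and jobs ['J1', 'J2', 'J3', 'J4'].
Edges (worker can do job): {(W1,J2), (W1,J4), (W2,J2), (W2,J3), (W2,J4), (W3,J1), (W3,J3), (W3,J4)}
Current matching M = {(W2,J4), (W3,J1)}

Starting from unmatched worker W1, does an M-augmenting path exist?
Yes: W1 → J2

An M-augmenting path alternates non-matching / matching edges, starting and ending at unmatched vertices.
Path: W1 → J2
(J2 is unmatched in M, so the path is augmenting.)
Flipping edges along this path would increase |M| from 2 to 3.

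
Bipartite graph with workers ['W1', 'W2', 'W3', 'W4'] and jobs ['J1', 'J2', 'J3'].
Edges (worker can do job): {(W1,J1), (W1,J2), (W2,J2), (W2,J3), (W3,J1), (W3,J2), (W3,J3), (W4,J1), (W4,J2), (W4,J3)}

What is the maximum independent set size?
Maximum independent set = 4

By König's theorem:
- Min vertex cover = Max matching = 3
- Max independent set = Total vertices - Min vertex cover
- Max independent set = 7 - 3 = 4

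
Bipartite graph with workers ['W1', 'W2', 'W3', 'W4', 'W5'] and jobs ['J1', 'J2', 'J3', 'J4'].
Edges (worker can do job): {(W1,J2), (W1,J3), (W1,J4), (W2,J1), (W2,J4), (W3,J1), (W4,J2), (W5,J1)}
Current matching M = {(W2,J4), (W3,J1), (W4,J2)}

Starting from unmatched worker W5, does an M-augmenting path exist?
No augmenting path from W5

Alternating search from W5 reaches jobs: {J1}.
Every reachable job is already matched in M, and following those matched edges back to workers exposes no further unvisited jobs.
No M-augmenting path from W5 exists.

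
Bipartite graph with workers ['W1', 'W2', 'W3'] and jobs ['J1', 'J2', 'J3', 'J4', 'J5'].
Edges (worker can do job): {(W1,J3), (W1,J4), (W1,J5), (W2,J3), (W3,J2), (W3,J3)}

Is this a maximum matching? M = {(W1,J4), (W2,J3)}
No, size 2 is not maximum

Proposed matching has size 2.
Maximum matching size for this graph: 3.

This is NOT maximum - can be improved to size 3.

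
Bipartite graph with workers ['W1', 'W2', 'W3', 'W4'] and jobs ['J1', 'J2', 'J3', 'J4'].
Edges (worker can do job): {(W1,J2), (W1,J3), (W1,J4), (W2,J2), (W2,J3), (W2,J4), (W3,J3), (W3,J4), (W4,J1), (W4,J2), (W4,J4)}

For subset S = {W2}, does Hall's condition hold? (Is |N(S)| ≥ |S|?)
Yes: |N(S)| = 3, |S| = 1

Subset S = {W2}
Neighbors N(S) = {J2, J3, J4}

|N(S)| = 3, |S| = 1
Hall's condition: |N(S)| ≥ |S| is satisfied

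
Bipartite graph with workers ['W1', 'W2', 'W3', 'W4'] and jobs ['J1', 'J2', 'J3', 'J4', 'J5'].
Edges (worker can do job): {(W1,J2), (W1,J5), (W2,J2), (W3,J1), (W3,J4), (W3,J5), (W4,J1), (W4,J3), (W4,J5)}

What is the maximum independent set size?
Maximum independent set = 5

By König's theorem:
- Min vertex cover = Max matching = 4
- Max independent set = Total vertices - Min vertex cover
- Max independent set = 9 - 4 = 5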